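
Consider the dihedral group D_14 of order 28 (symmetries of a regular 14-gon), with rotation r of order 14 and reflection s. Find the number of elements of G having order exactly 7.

6

The elements of order 7 are: r^2, r^4, r^6, r^8, r^10, r^12.
That's 6.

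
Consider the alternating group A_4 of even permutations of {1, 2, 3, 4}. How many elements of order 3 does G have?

8

The elements of order 3 are: (2 3 4), (2 4 3), (1 2 3), (1 2 4), (1 3 2), (1 3 4), (1 4 2), (1 4 3).
That's 8.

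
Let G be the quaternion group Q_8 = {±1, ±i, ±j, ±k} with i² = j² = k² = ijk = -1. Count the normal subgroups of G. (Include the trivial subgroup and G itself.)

6

G has 6 subgroups. Checking conjugation-invariance by order — order 1: 1/1 normal; order 2: 1/1 normal; order 4: 3/3 normal; order 8: 1/1 normal.
Total normal subgroups: 6.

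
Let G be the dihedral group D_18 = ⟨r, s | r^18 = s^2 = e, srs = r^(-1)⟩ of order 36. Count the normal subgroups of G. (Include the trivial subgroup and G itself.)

G has 45 subgroups. Checking conjugation-invariance by order — order 1: 1/1 normal; order 2: 1/19 normal; order 3: 1/1 normal; order 4: 0/9 normal; order 6: 1/7 normal; order 9: 1/1 normal; order 12: 0/3 normal; order 18: 3/3 normal; order 36: 1/1 normal.
Total normal subgroups: 9.

9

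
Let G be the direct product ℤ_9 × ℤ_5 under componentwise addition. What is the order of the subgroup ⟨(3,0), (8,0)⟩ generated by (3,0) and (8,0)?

|⟨(3,0)⟩| = 3 and |⟨(8,0)⟩| = 9, so |H| is a multiple of lcm(3, 9) = 9 and divides |G| = 45.
Closing under the operation: H = {(0,0), (1,0), (2,0), (3,0), (4,0), (5,0), (6,0), (7,0), (8,0)}, so |H| = 9.

9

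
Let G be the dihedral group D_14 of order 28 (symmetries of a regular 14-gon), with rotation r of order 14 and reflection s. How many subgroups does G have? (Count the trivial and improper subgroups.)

|G| = 28, so by Lagrange every subgroup order divides 28. Divisors: 1, 2, 4, 7, 14, 28.
Subgroups by order — order 1: 1; order 2: 15; order 4: 7; order 7: 1; order 14: 3; order 28: 1.
Total: 1 + 15 + 7 + 1 + 3 + 1 = 28.

28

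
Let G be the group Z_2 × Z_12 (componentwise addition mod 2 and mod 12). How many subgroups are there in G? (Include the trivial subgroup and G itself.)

16

|G| = 24, so by Lagrange every subgroup order divides 24. Divisors: 1, 2, 3, 4, 6, 8, 12, 24.
Subgroups by order — order 1: 1; order 2: 3; order 3: 1; order 4: 3; order 6: 3; order 8: 1; order 12: 3; order 24: 1.
Total: 1 + 3 + 1 + 3 + 3 + 1 + 3 + 1 = 16.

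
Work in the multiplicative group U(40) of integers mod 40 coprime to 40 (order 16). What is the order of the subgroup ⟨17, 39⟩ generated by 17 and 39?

8

|⟨17⟩| = 4 and |⟨39⟩| = 2, so |H| is a multiple of lcm(4, 2) = 4 and divides |G| = 16.
Closing under the operation: H = {1, 7, 9, 17, 23, 31, 33, 39}, so |H| = 8.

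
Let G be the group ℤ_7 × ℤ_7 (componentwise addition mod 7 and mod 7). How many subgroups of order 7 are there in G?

|G| = 49 and 7 | 49, so subgroups of order 7 are possible by Lagrange.
The subgroups of order 7 are: {(0,0), (0,1), (0,2), (0,3), (0,4), (0,5), (0,6)}; {(0,0), (1,0), (2,0), (3,0), (4,0), (5,0), (6,0)}; {(0,0), (1,1), (2,2), (3,3), (4,4), (5,5), (6,6)}; {(0,0), (1,2), (2,4), (3,6), (4,1), (5,3), (6,5)}; … (8 in all).
So G has 8 subgroups of order 7.

8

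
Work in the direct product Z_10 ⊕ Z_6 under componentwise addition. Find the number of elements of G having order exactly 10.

An element (a,b) has order lcm(ord(a), ord(b)); count pairs with lcm equal to 10.
Enumerating gives 12 such elements.

12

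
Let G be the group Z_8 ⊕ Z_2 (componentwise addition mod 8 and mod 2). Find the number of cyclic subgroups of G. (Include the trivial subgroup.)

Group the elements of G by the cyclic subgroup they generate; each cyclic subgroup of order d accounts for φ(d) elements.
Cyclic subgroups by order — order 1: 1; order 2: 3; order 4: 2; order 8: 2.
Total: 8.

8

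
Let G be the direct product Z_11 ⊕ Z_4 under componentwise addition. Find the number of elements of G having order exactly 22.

10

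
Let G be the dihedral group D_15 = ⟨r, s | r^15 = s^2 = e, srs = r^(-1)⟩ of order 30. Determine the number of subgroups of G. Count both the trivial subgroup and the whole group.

|G| = 30, so by Lagrange every subgroup order divides 30. Divisors: 1, 2, 3, 5, 6, 10, 15, 30.
Subgroups by order — order 1: 1; order 2: 15; order 3: 1; order 5: 1; order 6: 5; order 10: 3; order 15: 1; order 30: 1.
Total: 1 + 15 + 1 + 1 + 5 + 3 + 1 + 1 = 28.

28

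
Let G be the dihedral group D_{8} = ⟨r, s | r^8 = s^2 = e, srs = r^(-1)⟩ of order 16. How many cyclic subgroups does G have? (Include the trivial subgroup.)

12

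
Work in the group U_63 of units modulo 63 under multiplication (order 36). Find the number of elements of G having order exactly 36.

No element of G has order 36 (even though 36 | 36).

0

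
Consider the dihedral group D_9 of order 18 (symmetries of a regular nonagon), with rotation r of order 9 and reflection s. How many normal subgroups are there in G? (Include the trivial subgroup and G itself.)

G has 16 subgroups. Checking conjugation-invariance by order — order 1: 1/1 normal; order 2: 0/9 normal; order 3: 1/1 normal; order 6: 0/3 normal; order 9: 1/1 normal; order 18: 1/1 normal.
Total normal subgroups: 4.

4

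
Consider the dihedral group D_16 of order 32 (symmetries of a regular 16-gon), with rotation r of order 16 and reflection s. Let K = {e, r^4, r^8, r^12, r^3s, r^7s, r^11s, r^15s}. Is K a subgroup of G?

Yes

|K| = 8 divides |G| = 32, consistent with Lagrange.
K contains the identity, every element's inverse is in K, and K is closed under ·: it is a subgroup.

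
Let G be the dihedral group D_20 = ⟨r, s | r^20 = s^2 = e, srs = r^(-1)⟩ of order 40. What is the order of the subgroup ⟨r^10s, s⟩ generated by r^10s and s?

4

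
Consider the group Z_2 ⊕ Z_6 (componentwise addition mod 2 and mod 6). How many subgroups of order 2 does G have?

3

|G| = 12 and 2 | 12, so subgroups of order 2 are possible by Lagrange.
The subgroups of order 2 are: {(0,0), (0,3)}; {(0,0), (1,0)}; {(0,0), (1,3)}.
So G has 3 subgroups of order 2.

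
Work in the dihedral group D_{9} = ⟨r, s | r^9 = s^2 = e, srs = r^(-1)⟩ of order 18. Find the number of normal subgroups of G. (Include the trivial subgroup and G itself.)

4

G has 16 subgroups. Checking conjugation-invariance by order — order 1: 1/1 normal; order 2: 0/9 normal; order 3: 1/1 normal; order 6: 0/3 normal; order 9: 1/1 normal; order 18: 1/1 normal.
Total normal subgroups: 4.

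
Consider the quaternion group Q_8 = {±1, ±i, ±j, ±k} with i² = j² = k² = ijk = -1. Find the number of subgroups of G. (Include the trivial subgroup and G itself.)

6

|G| = 8, so by Lagrange every subgroup order divides 8. Divisors: 1, 2, 4, 8.
Subgroups by order — order 1: 1; order 2: 1; order 4: 3; order 8: 1.
Total: 1 + 1 + 3 + 1 = 6.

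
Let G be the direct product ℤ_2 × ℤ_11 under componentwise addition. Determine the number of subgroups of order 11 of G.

1

|G| = 22 and 11 | 22, so subgroups of order 11 are possible by Lagrange.
The subgroups of order 11 are: {(0,0), (0,1), (0,2), (0,3), (0,4), (0,5), (0,6), (0,7), (0,8), (0,9), (0,10)}.
So G has 1 subgroup of order 11.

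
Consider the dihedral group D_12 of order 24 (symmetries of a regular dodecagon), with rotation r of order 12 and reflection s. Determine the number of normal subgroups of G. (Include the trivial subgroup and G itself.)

9

G has 34 subgroups. Checking conjugation-invariance by order — order 1: 1/1 normal; order 2: 1/13 normal; order 3: 1/1 normal; order 4: 1/7 normal; order 6: 1/5 normal; order 8: 0/3 normal; order 12: 3/3 normal; order 24: 1/1 normal.
Total normal subgroups: 9.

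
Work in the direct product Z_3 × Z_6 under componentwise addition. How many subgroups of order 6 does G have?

4

|G| = 18 and 6 | 18, so subgroups of order 6 are possible by Lagrange.
The subgroups of order 6 are: {(0,0), (0,1), (0,2), (0,3), (0,4), (0,5)}; {(0,0), (0,3), (1,0), (1,3), (2,0), (2,3)}; {(0,0), (0,3), (1,1), (1,4), (2,2), (2,5)}; {(0,0), (0,3), (1,2), (1,5), (2,1), (2,4)}.
So G has 4 subgroups of order 6.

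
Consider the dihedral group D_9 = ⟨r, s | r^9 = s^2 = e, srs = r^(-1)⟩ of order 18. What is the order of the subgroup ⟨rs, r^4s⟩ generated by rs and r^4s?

|⟨rs⟩| = 2 and |⟨r^4s⟩| = 2, so |H| is a multiple of lcm(2, 2) = 2 and divides |G| = 18.
Closing under the operation: H = {e, r^3, r^6, rs, r^4s, r^7s}, so |H| = 6.

6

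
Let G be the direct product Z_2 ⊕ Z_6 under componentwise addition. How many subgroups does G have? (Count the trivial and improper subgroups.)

|G| = 12, so by Lagrange every subgroup order divides 12. Divisors: 1, 2, 3, 4, 6, 12.
Subgroups by order — order 1: 1; order 2: 3; order 3: 1; order 4: 1; order 6: 3; order 12: 1.
Total: 1 + 3 + 1 + 1 + 3 + 1 = 10.

10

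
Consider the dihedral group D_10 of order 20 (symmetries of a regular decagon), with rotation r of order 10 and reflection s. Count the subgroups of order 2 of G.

11

|G| = 20 and 2 | 20, so subgroups of order 2 are possible by Lagrange.
The subgroups of order 2 are: {e, r^2s}; {e, r^3s}; {e, r^4s}; {e, r^5}; … (11 in all).
So G has 11 subgroups of order 2.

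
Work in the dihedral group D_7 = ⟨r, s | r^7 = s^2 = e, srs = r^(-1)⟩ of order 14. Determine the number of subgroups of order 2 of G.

7

|G| = 14 and 2 | 14, so subgroups of order 2 are possible by Lagrange.
The subgroups of order 2 are: {e, r^2s}; {e, r^3s}; {e, r^4s}; {e, r^5s}; … (7 in all).
So G has 7 subgroups of order 2.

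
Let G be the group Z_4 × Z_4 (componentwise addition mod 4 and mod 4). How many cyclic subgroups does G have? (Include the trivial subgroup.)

A cyclic subgroup of order d is generated by each of its φ(d) elements of order d, so the cyclic subgroups of order d number (#elements of order d)/φ(d).
Cyclic subgroups by order — order 1: 1; order 2: 3; order 4: 6.
Total: 10.

10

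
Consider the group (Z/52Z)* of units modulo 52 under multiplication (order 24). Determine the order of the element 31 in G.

Compute successive powers of 31 mod 52: 31, 25, 47, 1; 31^4 ≡ 1 (mod 52).
So |⟨31⟩| = 4.

4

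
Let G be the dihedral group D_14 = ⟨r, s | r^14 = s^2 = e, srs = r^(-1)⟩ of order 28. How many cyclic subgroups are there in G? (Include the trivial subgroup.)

18

Each element a generates a cyclic subgroup ⟨a⟩; distinct elements may generate the same one (a cyclic group of order d has φ(d) generators).
Cyclic subgroups by order — order 1: 1; order 2: 15; order 7: 1; order 14: 1.
Total: 18.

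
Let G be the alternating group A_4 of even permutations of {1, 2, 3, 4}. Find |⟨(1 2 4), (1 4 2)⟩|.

|⟨(1 2 4)⟩| = 3 and |⟨(1 4 2)⟩| = 3, so |H| is a multiple of lcm(3, 3) = 3 and divides |G| = 12.
Closing under the operation: H = {e, (1 2 4), (1 4 2)}, so |H| = 3.

3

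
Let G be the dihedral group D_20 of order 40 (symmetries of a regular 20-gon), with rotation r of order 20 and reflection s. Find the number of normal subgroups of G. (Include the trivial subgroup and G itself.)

9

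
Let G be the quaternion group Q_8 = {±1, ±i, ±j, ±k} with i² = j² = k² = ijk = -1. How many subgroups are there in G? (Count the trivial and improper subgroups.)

6

|G| = 8, so by Lagrange every subgroup order divides 8. Divisors: 1, 2, 4, 8.
Subgroups by order — order 1: 1; order 2: 1; order 4: 3; order 8: 1.
Total: 1 + 1 + 3 + 1 = 6.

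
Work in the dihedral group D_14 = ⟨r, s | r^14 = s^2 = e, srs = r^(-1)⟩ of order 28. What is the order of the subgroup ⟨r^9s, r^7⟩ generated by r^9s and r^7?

|⟨r^9s⟩| = 2 and |⟨r^7⟩| = 2, so |H| is a multiple of lcm(2, 2) = 2 and divides |G| = 28.
Closing under the operation: H = {e, r^7, r^2s, r^9s}, so |H| = 4.

4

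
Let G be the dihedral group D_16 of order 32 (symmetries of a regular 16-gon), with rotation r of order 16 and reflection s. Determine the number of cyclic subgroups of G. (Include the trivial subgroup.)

21

Group the elements of G by the cyclic subgroup they generate; each cyclic subgroup of order d accounts for φ(d) elements.
Cyclic subgroups by order — order 1: 1; order 2: 17; order 4: 1; order 8: 1; order 16: 1.
Total: 21.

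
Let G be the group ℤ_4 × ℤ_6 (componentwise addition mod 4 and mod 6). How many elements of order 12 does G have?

8

An element (a,b) has order lcm(ord(a), ord(b)); count pairs with lcm equal to 12.
Enumerating gives 8 such elements.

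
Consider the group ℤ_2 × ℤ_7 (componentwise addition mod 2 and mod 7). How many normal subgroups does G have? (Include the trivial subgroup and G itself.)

4

G is abelian, so every subgroup is normal.
G has 4 subgroups in total, hence 4 normal subgroups.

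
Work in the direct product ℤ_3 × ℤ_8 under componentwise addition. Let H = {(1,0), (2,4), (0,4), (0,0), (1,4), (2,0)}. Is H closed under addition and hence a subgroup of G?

Yes

|H| = 6 divides |G| = 24, consistent with Lagrange.
H contains the identity, every element's inverse is in H, and H is closed under +: it is a subgroup.
In fact H = ⟨(2,4)⟩.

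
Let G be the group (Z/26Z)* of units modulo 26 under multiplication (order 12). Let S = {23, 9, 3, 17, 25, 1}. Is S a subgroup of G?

|S| = 6 divides |G| = 12, consistent with Lagrange.
S contains the identity, every element's inverse is in S, and S is closed under ·: it is a subgroup.
In fact S = ⟨17⟩.

Yes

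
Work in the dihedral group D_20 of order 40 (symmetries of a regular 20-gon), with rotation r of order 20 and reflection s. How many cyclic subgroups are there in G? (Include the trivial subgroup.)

A cyclic subgroup of order d is generated by each of its φ(d) elements of order d, so the cyclic subgroups of order d number (#elements of order d)/φ(d).
Cyclic subgroups by order — order 1: 1; order 2: 21; order 4: 1; order 5: 1; order 10: 1; order 20: 1.
Total: 26.

26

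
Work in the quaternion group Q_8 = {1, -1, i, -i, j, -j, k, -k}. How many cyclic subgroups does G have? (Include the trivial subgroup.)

A cyclic subgroup of order d is generated by each of its φ(d) elements of order d, so the cyclic subgroups of order d number (#elements of order d)/φ(d).
Cyclic subgroups by order — order 1: 1; order 2: 1; order 4: 3.
Total: 5.

5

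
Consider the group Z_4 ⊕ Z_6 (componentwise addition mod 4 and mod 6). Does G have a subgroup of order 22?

No

22 does not divide |G| = 24, so by Lagrange no subgroup of order 22 exists.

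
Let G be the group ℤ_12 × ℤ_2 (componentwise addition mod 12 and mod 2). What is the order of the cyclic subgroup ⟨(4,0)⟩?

The order of (4,0) in Z_12 × Z_2 is lcm(ord(4) in Z_12, ord(0) in Z_2).
ord(4) = 3 and ord(0) = 1, so |⟨(4,0)⟩| = lcm(3, 1) = 3.

3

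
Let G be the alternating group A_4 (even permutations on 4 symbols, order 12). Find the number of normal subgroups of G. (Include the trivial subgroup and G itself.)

G has 10 subgroups. Checking conjugation-invariance by order — order 1: 1/1 normal; order 2: 0/3 normal; order 3: 0/4 normal; order 4: 1/1 normal; order 12: 1/1 normal.
Total normal subgroups: 3.

3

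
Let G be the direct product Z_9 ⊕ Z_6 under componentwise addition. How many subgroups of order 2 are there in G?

1

|G| = 54 and 2 | 54, so subgroups of order 2 are possible by Lagrange.
The subgroups of order 2 are: {(0,0), (0,3)}.
So G has 1 subgroup of order 2.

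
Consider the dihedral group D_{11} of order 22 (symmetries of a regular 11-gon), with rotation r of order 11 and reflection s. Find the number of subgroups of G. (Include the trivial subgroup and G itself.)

14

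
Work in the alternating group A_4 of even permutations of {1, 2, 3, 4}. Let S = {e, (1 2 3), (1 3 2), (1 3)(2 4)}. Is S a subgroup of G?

Closure fails: (1 3 2) ∘ (1 3)(2 4) = (1 2 4) ∉ S. So S is not a subgroup.

No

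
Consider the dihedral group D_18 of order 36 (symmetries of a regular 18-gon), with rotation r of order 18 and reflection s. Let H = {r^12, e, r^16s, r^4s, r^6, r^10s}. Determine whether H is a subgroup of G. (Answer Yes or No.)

Yes

|H| = 6 divides |G| = 36, consistent with Lagrange.
H contains the identity, every element's inverse is in H, and H is closed under ·: it is a subgroup.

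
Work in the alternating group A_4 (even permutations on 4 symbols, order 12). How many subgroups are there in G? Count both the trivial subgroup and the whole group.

|G| = 12, so by Lagrange every subgroup order divides 12. Divisors: 1, 2, 3, 4, 6, 12.
Subgroups by order — order 1: 1; order 2: 3; order 3: 4; order 4: 1; order 6: 0; order 12: 1.
Total: 1 + 3 + 4 + 1 + 0 + 1 = 10.

10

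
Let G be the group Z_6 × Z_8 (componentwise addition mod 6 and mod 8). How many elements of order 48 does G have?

An element (a,b) has order lcm(ord(a), ord(b)); count pairs with lcm equal to 48.
Enumerating gives 0 such elements.

0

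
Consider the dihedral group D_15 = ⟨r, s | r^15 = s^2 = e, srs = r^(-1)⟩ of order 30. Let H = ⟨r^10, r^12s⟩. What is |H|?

|⟨r^10⟩| = 3 and |⟨r^12s⟩| = 2, so |H| is a multiple of lcm(3, 2) = 6 and divides |G| = 30.
Closing under the operation: H = {e, r^5, r^10, r^2s, r^7s, r^12s}, so |H| = 6.

6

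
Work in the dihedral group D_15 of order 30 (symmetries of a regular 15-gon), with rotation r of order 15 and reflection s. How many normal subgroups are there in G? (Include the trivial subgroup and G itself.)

5

G has 28 subgroups. Checking conjugation-invariance by order — order 1: 1/1 normal; order 2: 0/15 normal; order 3: 1/1 normal; order 5: 1/1 normal; order 6: 0/5 normal; order 10: 0/3 normal; order 15: 1/1 normal; order 30: 1/1 normal.
Total normal subgroups: 5.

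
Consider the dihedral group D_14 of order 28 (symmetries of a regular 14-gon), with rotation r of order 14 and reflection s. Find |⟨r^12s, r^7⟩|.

4

|⟨r^12s⟩| = 2 and |⟨r^7⟩| = 2, so |H| is a multiple of lcm(2, 2) = 2 and divides |G| = 28.
Closing under the operation: H = {e, r^7, r^5s, r^12s}, so |H| = 4.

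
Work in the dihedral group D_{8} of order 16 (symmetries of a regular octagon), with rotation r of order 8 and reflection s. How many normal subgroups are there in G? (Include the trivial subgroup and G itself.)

G has 19 subgroups. Checking conjugation-invariance by order — order 1: 1/1 normal; order 2: 1/9 normal; order 4: 1/5 normal; order 8: 3/3 normal; order 16: 1/1 normal.
Total normal subgroups: 7.

7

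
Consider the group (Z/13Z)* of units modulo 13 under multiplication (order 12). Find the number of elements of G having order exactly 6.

2

The elements of order 6 are: 4, 10.
That's 2.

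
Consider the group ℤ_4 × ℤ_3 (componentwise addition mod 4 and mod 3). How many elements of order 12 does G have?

4

An element (a,b) has order lcm(ord(a), ord(b)); count pairs with lcm equal to 12.
Enumerating gives 4 such elements.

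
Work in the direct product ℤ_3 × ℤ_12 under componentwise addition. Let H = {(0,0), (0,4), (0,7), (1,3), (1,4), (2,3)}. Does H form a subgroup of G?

(2,3) ∈ H but its inverse (1,9) ∉ H, so H is not a subgroup.

No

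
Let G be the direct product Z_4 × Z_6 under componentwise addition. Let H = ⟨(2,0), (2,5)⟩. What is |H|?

|⟨(2,0)⟩| = 2 and |⟨(2,5)⟩| = 6, so |H| is a multiple of lcm(2, 6) = 6 and divides |G| = 24.
Closing under the operation: H = {(0,0), (0,1), (0,2), (0,3), (0,4), (0,5), (2,0), (2,1), (2,2), (2,3), (2,4), (2,5)}, so |H| = 12.

12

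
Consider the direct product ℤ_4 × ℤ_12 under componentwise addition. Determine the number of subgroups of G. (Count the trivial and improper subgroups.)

|G| = 48, so by Lagrange every subgroup order divides 48. Divisors: 1, 2, 3, 4, 6, 8, 12, 16, 24, 48.
Subgroups by order — order 1: 1; order 2: 3; order 3: 1; order 4: 7; order 6: 3; order 8: 3; order 12: 7; order 16: 1; order 24: 3; order 48: 1.
Total: 1 + 3 + 1 + 7 + 3 + 3 + 7 + 1 + 3 + 1 = 30.

30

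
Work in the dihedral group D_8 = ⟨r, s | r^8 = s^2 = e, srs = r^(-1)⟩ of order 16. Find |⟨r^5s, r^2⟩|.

|⟨r^5s⟩| = 2 and |⟨r^2⟩| = 4, so |H| is a multiple of lcm(2, 4) = 4 and divides |G| = 16.
Closing under the operation: H = {e, r^2, r^4, r^6, rs, r^3s, r^5s, r^7s}, so |H| = 8.

8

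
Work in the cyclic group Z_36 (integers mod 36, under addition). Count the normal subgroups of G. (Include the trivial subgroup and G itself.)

G is abelian, so every subgroup is normal.
G has 9 subgroups in total, hence 9 normal subgroups.

9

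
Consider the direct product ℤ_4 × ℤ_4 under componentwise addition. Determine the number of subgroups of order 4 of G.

|G| = 16 and 4 | 16, so subgroups of order 4 are possible by Lagrange.
The subgroups of order 4 are: {(0,0), (0,1), (0,2), (0,3)}; {(0,0), (0,2), (2,0), (2,2)}; {(0,0), (0,2), (2,1), (2,3)}; {(0,0), (1,0), (2,0), (3,0)}; … (7 in all).
So G has 7 subgroups of order 4.

7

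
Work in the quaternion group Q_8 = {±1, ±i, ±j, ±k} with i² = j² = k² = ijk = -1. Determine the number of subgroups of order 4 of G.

3

|G| = 8 and 4 | 8, so subgroups of order 4 are possible by Lagrange.
The subgroups of order 4 are: {1, -1, i, -i}; {1, -1, j, -j}; {1, -1, k, -k}.
So G has 3 subgroups of order 4.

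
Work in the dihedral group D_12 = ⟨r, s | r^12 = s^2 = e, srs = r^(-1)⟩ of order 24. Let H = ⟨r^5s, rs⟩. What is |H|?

|⟨r^5s⟩| = 2 and |⟨rs⟩| = 2, so |H| is a multiple of lcm(2, 2) = 2 and divides |G| = 24.
Closing under the operation: H = {e, r^4, r^8, rs, r^5s, r^9s}, so |H| = 6.

6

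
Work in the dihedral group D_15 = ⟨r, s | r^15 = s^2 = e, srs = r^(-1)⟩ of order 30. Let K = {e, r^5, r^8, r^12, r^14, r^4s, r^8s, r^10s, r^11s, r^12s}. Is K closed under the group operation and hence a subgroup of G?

No

r^12 ∈ K but its inverse r^3 ∉ K, so K is not a subgroup.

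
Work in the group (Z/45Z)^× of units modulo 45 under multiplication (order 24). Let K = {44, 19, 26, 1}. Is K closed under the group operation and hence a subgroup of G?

|K| = 4 divides |G| = 24, consistent with Lagrange.
K contains the identity, every element's inverse is in K, and K is closed under ·: it is a subgroup.

Yes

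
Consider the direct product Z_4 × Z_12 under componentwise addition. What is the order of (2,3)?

The order of (2,3) in Z_4 × Z_12 is lcm(ord(2) in Z_4, ord(3) in Z_12).
ord(2) = 2 and ord(3) = 4, so |⟨(2,3)⟩| = lcm(2, 4) = 4.

4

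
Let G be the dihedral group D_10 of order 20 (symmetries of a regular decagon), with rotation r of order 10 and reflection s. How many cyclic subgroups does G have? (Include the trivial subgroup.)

Group the elements of G by the cyclic subgroup they generate; each cyclic subgroup of order d accounts for φ(d) elements.
Cyclic subgroups by order — order 1: 1; order 2: 11; order 5: 1; order 10: 1.
Total: 14.

14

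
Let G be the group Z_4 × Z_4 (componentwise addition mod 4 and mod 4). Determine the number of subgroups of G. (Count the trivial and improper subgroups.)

15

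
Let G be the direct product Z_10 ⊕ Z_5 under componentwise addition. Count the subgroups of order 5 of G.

|G| = 50 and 5 | 50, so subgroups of order 5 are possible by Lagrange.
The subgroups of order 5 are: {(0,0), (0,1), (0,2), (0,3), (0,4)}; {(0,0), (2,0), (4,0), (6,0), (8,0)}; {(0,0), (2,1), (4,2), (6,3), (8,4)}; {(0,0), (2,2), (4,4), (6,1), (8,3)}; … (6 in all).
So G has 6 subgroups of order 5.

6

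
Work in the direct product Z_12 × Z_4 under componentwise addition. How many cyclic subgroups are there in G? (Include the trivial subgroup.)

20

A cyclic subgroup of order d is generated by each of its φ(d) elements of order d, so the cyclic subgroups of order d number (#elements of order d)/φ(d).
Cyclic subgroups by order — order 1: 1; order 2: 3; order 3: 1; order 4: 6; order 6: 3; order 12: 6.
Total: 20.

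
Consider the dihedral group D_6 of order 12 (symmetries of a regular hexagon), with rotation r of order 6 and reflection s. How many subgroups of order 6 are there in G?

|G| = 12 and 6 | 12, so subgroups of order 6 are possible by Lagrange.
The subgroups of order 6 are: {e, r, r^2, r^3, r^4, r^5}; {e, r^2, r^4, s, r^2s, r^4s}; {e, r^2, r^4, rs, r^3s, r^5s}.
So G has 3 subgroups of order 6.

3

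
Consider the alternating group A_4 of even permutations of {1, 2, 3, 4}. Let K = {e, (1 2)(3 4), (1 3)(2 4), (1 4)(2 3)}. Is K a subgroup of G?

|K| = 4 divides |G| = 12, consistent with Lagrange.
K contains the identity, every element's inverse is in K, and K is closed under ∘: it is a subgroup.

Yes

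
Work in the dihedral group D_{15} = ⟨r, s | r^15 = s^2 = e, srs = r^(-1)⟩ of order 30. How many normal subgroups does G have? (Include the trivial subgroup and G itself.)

5

G has 28 subgroups. Checking conjugation-invariance by order — order 1: 1/1 normal; order 2: 0/15 normal; order 3: 1/1 normal; order 5: 1/1 normal; order 6: 0/5 normal; order 10: 0/3 normal; order 15: 1/1 normal; order 30: 1/1 normal.
Total normal subgroups: 5.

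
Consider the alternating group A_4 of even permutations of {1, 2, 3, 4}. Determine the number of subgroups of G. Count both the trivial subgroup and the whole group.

10

|G| = 12, so by Lagrange every subgroup order divides 12. Divisors: 1, 2, 3, 4, 6, 12.
Subgroups by order — order 1: 1; order 2: 3; order 3: 4; order 4: 1; order 6: 0; order 12: 1.
Total: 1 + 3 + 4 + 1 + 0 + 1 = 10.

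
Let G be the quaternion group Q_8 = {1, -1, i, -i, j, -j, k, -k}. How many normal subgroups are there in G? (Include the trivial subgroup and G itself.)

6

G has 6 subgroups. Checking conjugation-invariance by order — order 1: 1/1 normal; order 2: 1/1 normal; order 4: 3/3 normal; order 8: 1/1 normal.
Total normal subgroups: 6.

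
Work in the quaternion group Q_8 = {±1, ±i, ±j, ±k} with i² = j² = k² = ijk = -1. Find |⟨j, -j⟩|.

|⟨j⟩| = 4 and |⟨-j⟩| = 4, so |H| is a multiple of lcm(4, 4) = 4 and divides |G| = 8.
Closing under the operation: H = {1, -1, j, -j}, so |H| = 4.

4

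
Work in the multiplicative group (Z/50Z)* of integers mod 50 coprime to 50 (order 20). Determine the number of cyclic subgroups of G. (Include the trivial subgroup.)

6

Each element a generates a cyclic subgroup ⟨a⟩; distinct elements may generate the same one (a cyclic group of order d has φ(d) generators).
Cyclic subgroups by order — order 1: 1; order 2: 1; order 4: 1; order 5: 1; order 10: 1; order 20: 1.
Total: 6.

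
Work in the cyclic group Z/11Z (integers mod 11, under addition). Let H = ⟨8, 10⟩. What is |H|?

11

|⟨8⟩| = 11 and |⟨10⟩| = 11, so |H| is a multiple of lcm(11, 11) = 11 and divides |G| = 11.
Closing {8, 10} under the group operation gives all of G, so |H| = 11.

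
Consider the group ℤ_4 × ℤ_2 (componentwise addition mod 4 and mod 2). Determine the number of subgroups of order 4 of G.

3

|G| = 8 and 4 | 8, so subgroups of order 4 are possible by Lagrange.
The subgroups of order 4 are: {(0,0), (0,1), (2,0), (2,1)}; {(0,0), (1,0), (2,0), (3,0)}; {(0,0), (1,1), (2,0), (3,1)}.
So G has 3 subgroups of order 4.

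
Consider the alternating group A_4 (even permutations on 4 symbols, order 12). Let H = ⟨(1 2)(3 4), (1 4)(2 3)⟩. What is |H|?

4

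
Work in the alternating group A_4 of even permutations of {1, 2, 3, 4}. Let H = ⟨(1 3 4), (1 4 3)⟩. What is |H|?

3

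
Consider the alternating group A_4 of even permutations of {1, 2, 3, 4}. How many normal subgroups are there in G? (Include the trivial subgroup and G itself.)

3

G has 10 subgroups. Checking conjugation-invariance by order — order 1: 1/1 normal; order 2: 0/3 normal; order 3: 0/4 normal; order 4: 1/1 normal; order 12: 1/1 normal.
Total normal subgroups: 3.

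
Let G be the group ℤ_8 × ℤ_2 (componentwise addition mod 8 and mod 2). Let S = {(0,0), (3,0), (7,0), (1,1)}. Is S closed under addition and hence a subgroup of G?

(1,1) ∈ S but its inverse (7,1) ∉ S, so S is not a subgroup.

No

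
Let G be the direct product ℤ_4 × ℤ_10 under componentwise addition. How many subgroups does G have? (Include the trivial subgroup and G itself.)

16

|G| = 40, so by Lagrange every subgroup order divides 40. Divisors: 1, 2, 4, 5, 8, 10, 20, 40.
Subgroups by order — order 1: 1; order 2: 3; order 4: 3; order 5: 1; order 8: 1; order 10: 3; order 20: 3; order 40: 1.
Total: 1 + 3 + 3 + 1 + 1 + 3 + 3 + 1 = 16.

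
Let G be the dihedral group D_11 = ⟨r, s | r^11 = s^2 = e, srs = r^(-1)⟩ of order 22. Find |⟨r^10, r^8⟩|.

11

|⟨r^10⟩| = 11 and |⟨r^8⟩| = 11, so |H| is a multiple of lcm(11, 11) = 11 and divides |G| = 22.
Closing under the operation: H = {e, r, r^2, r^3, r^4, r^5, r^6, r^7, r^8, r^9, r^10}, so |H| = 11.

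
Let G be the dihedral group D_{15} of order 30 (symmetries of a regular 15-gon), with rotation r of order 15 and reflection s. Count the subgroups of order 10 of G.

|G| = 30 and 10 | 30, so subgroups of order 10 are possible by Lagrange.
The subgroups of order 10 are: {e, r^3, r^6, r^9, r^12, rs, r^4s, r^7s, r^10s, r^13s}; {e, r^3, r^6, r^9, r^12, r^2s, r^5s, r^8s, r^11s, r^14s}; {e, r^3, r^6, r^9, r^12, s, r^3s, r^6s, r^9s, r^12s}.
So G has 3 subgroups of order 10.

3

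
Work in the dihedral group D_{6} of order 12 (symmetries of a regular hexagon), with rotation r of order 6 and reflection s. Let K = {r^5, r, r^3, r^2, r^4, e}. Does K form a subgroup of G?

Yes

|K| = 6 divides |G| = 12, consistent with Lagrange.
K contains the identity, every element's inverse is in K, and K is closed under ·: it is a subgroup.
In fact K = ⟨r^5⟩.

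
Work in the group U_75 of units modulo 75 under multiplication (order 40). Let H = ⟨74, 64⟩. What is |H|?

20

|⟨74⟩| = 2 and |⟨64⟩| = 10, so |H| is a multiple of lcm(2, 10) = 10 and divides |G| = 40.
Closing under the operation: H = {1, 4, 11, 14, 16, 19, 26, 29, 31, 34, 41, 44, 46, 49, 56, 59, 61, 64, 71, 74}, so |H| = 20.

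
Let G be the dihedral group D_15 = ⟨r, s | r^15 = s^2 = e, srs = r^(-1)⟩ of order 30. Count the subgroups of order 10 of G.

3

|G| = 30 and 10 | 30, so subgroups of order 10 are possible by Lagrange.
The subgroups of order 10 are: {e, r^3, r^6, r^9, r^12, rs, r^4s, r^7s, r^10s, r^13s}; {e, r^3, r^6, r^9, r^12, r^2s, r^5s, r^8s, r^11s, r^14s}; {e, r^3, r^6, r^9, r^12, s, r^3s, r^6s, r^9s, r^12s}.
So G has 3 subgroups of order 10.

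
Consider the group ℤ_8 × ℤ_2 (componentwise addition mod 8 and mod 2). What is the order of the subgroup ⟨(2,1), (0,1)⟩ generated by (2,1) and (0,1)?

8

|⟨(2,1)⟩| = 4 and |⟨(0,1)⟩| = 2, so |H| is a multiple of lcm(4, 2) = 4 and divides |G| = 16.
Closing under the operation: H = {(0,0), (0,1), (2,0), (2,1), (4,0), (4,1), (6,0), (6,1)}, so |H| = 8.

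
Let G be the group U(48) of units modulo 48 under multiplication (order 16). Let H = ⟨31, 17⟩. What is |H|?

4

|⟨31⟩| = 2 and |⟨17⟩| = 2, so |H| is a multiple of lcm(2, 2) = 2 and divides |G| = 16.
Closing under the operation: H = {1, 17, 31, 47}, so |H| = 4.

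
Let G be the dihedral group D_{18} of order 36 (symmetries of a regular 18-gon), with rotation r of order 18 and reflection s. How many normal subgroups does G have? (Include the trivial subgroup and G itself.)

9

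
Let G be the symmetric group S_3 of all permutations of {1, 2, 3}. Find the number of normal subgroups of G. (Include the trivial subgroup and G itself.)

3

G has 6 subgroups. Checking conjugation-invariance by order — order 1: 1/1 normal; order 2: 0/3 normal; order 3: 1/1 normal; order 6: 1/1 normal.
Total normal subgroups: 3.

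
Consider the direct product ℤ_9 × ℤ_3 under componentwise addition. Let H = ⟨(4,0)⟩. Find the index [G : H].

3

|⟨(4,0)⟩| = 9 and |G| = 27.
By Lagrange, [G : H] = |G|/|H| = 27/9 = 3.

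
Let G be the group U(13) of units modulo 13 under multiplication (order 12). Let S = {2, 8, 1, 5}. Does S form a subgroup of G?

2 ∈ S but its inverse 7 ∉ S, so S is not a subgroup.

No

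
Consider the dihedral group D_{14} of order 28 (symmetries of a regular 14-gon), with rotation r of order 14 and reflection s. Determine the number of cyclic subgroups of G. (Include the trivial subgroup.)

18

Group the elements of G by the cyclic subgroup they generate; each cyclic subgroup of order d accounts for φ(d) elements.
Cyclic subgroups by order — order 1: 1; order 2: 15; order 7: 1; order 14: 1.
Total: 18.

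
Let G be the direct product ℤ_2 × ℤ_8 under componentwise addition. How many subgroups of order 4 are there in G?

3

|G| = 16 and 4 | 16, so subgroups of order 4 are possible by Lagrange.
The subgroups of order 4 are: {(0,0), (0,2), (0,4), (0,6)}; {(0,0), (0,4), (1,0), (1,4)}; {(0,0), (0,4), (1,2), (1,6)}.
So G has 3 subgroups of order 4.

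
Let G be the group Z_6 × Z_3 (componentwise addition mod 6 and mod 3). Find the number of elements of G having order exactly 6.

An element (a,b) has order lcm(ord(a), ord(b)); count pairs with lcm equal to 6.
Enumerating gives 8 such elements.

8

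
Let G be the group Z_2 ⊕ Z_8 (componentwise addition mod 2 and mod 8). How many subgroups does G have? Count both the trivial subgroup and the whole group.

11

|G| = 16, so by Lagrange every subgroup order divides 16. Divisors: 1, 2, 4, 8, 16.
Subgroups by order — order 1: 1; order 2: 3; order 4: 3; order 8: 3; order 16: 1.
Total: 1 + 3 + 3 + 3 + 1 = 11.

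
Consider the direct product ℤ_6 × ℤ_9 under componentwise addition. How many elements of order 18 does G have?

18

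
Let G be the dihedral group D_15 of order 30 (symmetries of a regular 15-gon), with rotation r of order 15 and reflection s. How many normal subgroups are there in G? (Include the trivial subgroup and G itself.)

G has 28 subgroups. Checking conjugation-invariance by order — order 1: 1/1 normal; order 2: 0/15 normal; order 3: 1/1 normal; order 5: 1/1 normal; order 6: 0/5 normal; order 10: 0/3 normal; order 15: 1/1 normal; order 30: 1/1 normal.
Total normal subgroups: 5.

5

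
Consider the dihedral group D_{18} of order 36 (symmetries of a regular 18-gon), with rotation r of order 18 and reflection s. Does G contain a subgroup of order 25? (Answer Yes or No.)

No

25 does not divide |G| = 36, so by Lagrange no subgroup of order 25 exists.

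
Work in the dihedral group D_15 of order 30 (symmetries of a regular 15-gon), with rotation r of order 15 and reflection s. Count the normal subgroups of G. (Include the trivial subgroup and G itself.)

G has 28 subgroups. Checking conjugation-invariance by order — order 1: 1/1 normal; order 2: 0/15 normal; order 3: 1/1 normal; order 5: 1/1 normal; order 6: 0/5 normal; order 10: 0/3 normal; order 15: 1/1 normal; order 30: 1/1 normal.
Total normal subgroups: 5.

5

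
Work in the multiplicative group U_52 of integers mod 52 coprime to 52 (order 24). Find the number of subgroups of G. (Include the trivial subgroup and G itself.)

16

|G| = 24, so by Lagrange every subgroup order divides 24. Divisors: 1, 2, 3, 4, 6, 8, 12, 24.
Subgroups by order — order 1: 1; order 2: 3; order 3: 1; order 4: 3; order 6: 3; order 8: 1; order 12: 3; order 24: 1.
Total: 1 + 3 + 1 + 3 + 3 + 1 + 3 + 1 = 16.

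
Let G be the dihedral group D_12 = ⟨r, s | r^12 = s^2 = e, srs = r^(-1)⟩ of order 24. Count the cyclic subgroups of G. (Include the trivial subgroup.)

18

A cyclic subgroup of order d is generated by each of its φ(d) elements of order d, so the cyclic subgroups of order d number (#elements of order d)/φ(d).
Cyclic subgroups by order — order 1: 1; order 2: 13; order 3: 1; order 4: 1; order 6: 1; order 12: 1.
Total: 18.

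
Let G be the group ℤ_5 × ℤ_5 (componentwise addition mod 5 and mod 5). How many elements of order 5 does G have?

An element (a,b) has order lcm(ord(a), ord(b)); count pairs with lcm equal to 5.
Enumerating gives 24 such elements.

24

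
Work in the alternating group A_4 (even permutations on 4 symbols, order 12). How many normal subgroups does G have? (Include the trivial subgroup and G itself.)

3

G has 10 subgroups. Checking conjugation-invariance by order — order 1: 1/1 normal; order 2: 0/3 normal; order 3: 0/4 normal; order 4: 1/1 normal; order 12: 1/1 normal.
Total normal subgroups: 3.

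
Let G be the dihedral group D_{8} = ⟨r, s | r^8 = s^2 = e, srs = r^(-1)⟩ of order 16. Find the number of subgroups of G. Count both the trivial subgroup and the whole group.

19

|G| = 16, so by Lagrange every subgroup order divides 16. Divisors: 1, 2, 4, 8, 16.
Subgroups by order — order 1: 1; order 2: 9; order 4: 5; order 8: 3; order 16: 1.
Total: 1 + 9 + 5 + 3 + 1 = 19.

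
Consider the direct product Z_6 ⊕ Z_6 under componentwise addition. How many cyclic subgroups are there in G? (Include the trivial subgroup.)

20

Each element a generates a cyclic subgroup ⟨a⟩; distinct elements may generate the same one (a cyclic group of order d has φ(d) generators).
Cyclic subgroups by order — order 1: 1; order 2: 3; order 3: 4; order 6: 12.
Total: 20.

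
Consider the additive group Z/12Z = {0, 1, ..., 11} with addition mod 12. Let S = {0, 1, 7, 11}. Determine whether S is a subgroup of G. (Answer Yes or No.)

No

7 ∈ S but its inverse 5 ∉ S, so S is not a subgroup.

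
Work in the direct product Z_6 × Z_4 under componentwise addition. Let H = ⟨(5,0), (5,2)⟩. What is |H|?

12

|⟨(5,0)⟩| = 6 and |⟨(5,2)⟩| = 6, so |H| is a multiple of lcm(6, 6) = 6 and divides |G| = 24.
Closing under the operation: H = {(0,0), (0,2), (1,0), (1,2), (2,0), (2,2), (3,0), (3,2), (4,0), (4,2), (5,0), (5,2)}, so |H| = 12.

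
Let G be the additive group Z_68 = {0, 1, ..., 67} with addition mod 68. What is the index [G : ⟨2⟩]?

|⟨2⟩| = 34 and |G| = 68.
By Lagrange, [G : H] = |G|/|H| = 68/34 = 2.

2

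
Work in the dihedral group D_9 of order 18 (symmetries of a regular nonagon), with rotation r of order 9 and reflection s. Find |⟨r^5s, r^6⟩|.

6

|⟨r^5s⟩| = 2 and |⟨r^6⟩| = 3, so |H| is a multiple of lcm(2, 3) = 6 and divides |G| = 18.
Closing under the operation: H = {e, r^3, r^6, r^2s, r^5s, r^8s}, so |H| = 6.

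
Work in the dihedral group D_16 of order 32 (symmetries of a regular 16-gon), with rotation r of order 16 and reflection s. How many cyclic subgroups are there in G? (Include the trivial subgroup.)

21

A cyclic subgroup of order d is generated by each of its φ(d) elements of order d, so the cyclic subgroups of order d number (#elements of order d)/φ(d).
Cyclic subgroups by order — order 1: 1; order 2: 17; order 4: 1; order 8: 1; order 16: 1.
Total: 21.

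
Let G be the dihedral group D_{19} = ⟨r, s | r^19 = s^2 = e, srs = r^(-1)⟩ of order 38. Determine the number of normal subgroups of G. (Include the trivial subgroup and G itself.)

3

G has 22 subgroups. Checking conjugation-invariance by order — order 1: 1/1 normal; order 2: 0/19 normal; order 19: 1/1 normal; order 38: 1/1 normal.
Total normal subgroups: 3.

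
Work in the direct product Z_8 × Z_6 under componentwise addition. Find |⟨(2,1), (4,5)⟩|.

24

|⟨(2,1)⟩| = 12 and |⟨(4,5)⟩| = 6, so |H| is a multiple of lcm(12, 6) = 12 and divides |G| = 48.
Closing under the operation: H = {(0,0), (0,1), (0,2), (0,3), (0,4), (0,5), (2,0), (2,1), (2,2), (2,3), (2,4), (2,5), (4,0), (4,1), (4,2), (4,3), (4,4), (4,5), (6,0), (6,1), (6,2), (6,3), (6,4), (6,5)}, so |H| = 24.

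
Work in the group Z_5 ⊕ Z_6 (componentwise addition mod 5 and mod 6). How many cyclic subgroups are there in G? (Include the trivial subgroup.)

8

Each element a generates a cyclic subgroup ⟨a⟩; distinct elements may generate the same one (a cyclic group of order d has φ(d) generators).
Cyclic subgroups by order — order 1: 1; order 2: 1; order 3: 1; order 5: 1; order 6: 1; order 10: 1; order 15: 1; order 30: 1.
Total: 8.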